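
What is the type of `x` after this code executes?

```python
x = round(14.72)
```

round() with no ndigits arg returns int

int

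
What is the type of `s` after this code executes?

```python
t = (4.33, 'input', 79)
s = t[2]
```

Index 2 of tuple is 79 which is int

int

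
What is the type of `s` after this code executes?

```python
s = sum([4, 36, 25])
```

sum() of ints returns int

int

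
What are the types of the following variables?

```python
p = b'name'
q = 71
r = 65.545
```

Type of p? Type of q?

p is bytes; q is int

bytes, int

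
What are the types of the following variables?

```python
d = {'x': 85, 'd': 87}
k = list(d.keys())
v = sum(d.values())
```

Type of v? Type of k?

sum of int values returns int; list(...) returns list

int, list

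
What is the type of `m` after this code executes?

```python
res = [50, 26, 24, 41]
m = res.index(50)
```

list.index() returns int

int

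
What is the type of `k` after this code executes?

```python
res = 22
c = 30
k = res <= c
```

Comparison operators return bool

bool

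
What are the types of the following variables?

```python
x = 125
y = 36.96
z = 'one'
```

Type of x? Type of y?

x is int; y is float

int, float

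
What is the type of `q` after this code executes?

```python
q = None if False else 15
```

Ternary: condition is False, else branch (15) taken → int

int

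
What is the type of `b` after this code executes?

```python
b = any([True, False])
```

any() returns bool

bool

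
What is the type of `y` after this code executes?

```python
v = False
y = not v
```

'not' always returns bool

bool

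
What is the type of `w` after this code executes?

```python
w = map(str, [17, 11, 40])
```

map() returns a map iterator object

map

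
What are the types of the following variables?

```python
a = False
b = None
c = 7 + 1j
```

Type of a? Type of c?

a is bool; c is complex

bool, complex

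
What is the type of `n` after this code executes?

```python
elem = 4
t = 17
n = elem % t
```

int % int returns int (4 % 17 = 4)

int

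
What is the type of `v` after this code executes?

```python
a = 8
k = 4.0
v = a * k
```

int * float returns float (8 * 4.0 = 32.0)

float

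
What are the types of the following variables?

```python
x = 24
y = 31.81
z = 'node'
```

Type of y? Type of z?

y is float; z is str

float, str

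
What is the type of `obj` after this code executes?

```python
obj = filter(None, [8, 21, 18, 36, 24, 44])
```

filter() returns a filter iterator object

filter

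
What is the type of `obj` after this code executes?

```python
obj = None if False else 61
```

Ternary: condition is False, else branch (61) taken → int

int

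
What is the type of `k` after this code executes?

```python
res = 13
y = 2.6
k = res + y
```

int + float returns float (13 + 2.6 = 15.6)

float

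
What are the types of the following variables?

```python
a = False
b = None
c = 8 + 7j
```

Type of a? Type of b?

a is bool; b is NoneType

bool, NoneType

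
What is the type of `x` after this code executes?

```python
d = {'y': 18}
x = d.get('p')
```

dict.get() returns None when key 'p' is not found and no default given

NoneType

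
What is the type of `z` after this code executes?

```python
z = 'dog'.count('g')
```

str.count() returns int

int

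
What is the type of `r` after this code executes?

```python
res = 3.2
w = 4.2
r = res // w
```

float // float returns float (floor division preserves float type)

float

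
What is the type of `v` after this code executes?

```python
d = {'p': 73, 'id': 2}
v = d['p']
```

Accessing dict[str, int] with key 'p' returns int value 73

int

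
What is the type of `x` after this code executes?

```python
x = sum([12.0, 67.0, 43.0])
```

sum() of floats returns float

float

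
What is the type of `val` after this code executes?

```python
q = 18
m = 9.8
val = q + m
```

int + float returns float (18 + 9.8 = 27.8)

float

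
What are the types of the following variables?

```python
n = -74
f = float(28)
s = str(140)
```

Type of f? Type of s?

f is float; s is str

float, str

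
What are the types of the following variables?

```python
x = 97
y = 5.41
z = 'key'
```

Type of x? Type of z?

x is int; z is str

int, str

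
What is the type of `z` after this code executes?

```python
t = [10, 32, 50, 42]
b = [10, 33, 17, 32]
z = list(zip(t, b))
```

list(zip(...)) returns a list of tuples

list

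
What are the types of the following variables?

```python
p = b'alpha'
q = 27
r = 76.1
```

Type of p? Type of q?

p is bytes; q is int

bytes, int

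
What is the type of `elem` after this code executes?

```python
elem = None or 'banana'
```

'or' with None returns the other value ('banana', str)

str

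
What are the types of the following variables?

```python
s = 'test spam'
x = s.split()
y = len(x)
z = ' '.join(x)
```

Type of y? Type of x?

len() returns int; str.split() returns list

int, list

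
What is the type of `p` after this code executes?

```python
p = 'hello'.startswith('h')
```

str.startswith() returns bool

bool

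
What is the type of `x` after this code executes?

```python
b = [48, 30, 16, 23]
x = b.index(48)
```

list.index() returns int

int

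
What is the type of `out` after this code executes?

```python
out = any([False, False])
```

any() returns bool

bool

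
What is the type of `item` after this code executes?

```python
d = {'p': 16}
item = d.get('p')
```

dict.get() returns the value (int) when key is found

int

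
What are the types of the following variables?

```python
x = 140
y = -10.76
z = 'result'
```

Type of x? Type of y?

x is int; y is float

int, float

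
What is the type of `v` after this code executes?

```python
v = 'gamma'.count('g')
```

str.count() returns int

int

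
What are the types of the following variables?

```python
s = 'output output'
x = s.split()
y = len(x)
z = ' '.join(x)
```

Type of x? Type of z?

str.split() returns list; str.join() returns str

list, str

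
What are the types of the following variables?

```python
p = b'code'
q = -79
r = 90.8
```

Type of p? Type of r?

p is bytes; r is float

bytes, float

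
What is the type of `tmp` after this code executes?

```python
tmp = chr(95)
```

chr() returns str (single character)

str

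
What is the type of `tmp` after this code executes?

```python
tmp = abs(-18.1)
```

abs() of float returns float

float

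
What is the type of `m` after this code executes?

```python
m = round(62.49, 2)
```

round() with ndigits arg returns float

float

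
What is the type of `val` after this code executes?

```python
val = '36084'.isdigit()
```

str.isdigit() returns bool

bool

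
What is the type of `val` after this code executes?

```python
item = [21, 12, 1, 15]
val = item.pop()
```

list.pop() returns the popped element (int here)

int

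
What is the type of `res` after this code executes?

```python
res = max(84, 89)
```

max() of ints returns int

int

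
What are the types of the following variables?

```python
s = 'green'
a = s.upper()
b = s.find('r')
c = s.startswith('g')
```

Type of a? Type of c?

str.upper() returns str; str.startswith() returns bool

str, bool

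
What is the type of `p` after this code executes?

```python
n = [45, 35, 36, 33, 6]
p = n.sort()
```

list.sort() returns None (sorts in place)

NoneType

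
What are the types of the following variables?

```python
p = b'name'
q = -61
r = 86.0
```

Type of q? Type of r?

q is int; r is float

int, float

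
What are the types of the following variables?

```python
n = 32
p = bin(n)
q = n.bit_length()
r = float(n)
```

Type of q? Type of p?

int.bit_length() returns int; bin() returns str

int, str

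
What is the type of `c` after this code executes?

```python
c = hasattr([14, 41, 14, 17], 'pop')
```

hasattr() returns bool

bool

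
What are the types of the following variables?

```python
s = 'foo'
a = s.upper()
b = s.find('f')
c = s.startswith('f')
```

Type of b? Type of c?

str.find() returns int; str.startswith() returns bool

int, bool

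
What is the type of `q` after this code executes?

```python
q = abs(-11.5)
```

abs() of float returns float

float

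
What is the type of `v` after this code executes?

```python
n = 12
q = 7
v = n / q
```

int / int always returns float in Python 3 (12 / 7 = 1.71429)

float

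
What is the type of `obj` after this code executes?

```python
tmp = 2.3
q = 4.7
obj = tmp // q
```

float // float returns float (floor division preserves float type)

float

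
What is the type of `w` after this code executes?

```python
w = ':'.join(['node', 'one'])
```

str.join() returns str

str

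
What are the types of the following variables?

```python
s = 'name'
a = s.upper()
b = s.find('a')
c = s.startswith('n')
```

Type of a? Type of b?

str.upper() returns str; str.find() returns int

str, int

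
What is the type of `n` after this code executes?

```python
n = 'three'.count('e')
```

str.count() returns int

int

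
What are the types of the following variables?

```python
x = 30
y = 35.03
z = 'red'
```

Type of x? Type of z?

x is int; z is str

int, str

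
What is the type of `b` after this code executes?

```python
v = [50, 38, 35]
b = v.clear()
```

list.clear() returns None

NoneType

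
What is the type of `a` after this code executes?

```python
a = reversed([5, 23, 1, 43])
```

reversed() on a list returns a list_reverseiterator

list_reverseiterator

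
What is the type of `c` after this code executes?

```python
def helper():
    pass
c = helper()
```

A function with no return statement returns None

NoneType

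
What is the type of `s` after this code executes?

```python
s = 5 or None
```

'or' returns first truthy value (5, int)

int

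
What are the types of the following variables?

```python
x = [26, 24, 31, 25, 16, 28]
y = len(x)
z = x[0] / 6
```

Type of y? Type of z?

len() returns int; int / int returns float

int, float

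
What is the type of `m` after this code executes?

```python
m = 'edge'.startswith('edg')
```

str.startswith() returns bool

bool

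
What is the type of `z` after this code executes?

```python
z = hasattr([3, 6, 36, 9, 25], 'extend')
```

hasattr() returns bool

bool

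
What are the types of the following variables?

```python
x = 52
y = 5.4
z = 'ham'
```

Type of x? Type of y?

x is int; y is float

int, float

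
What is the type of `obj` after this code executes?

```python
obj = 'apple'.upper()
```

str.upper() returns str

str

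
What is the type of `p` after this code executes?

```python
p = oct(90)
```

oct() returns str representation

str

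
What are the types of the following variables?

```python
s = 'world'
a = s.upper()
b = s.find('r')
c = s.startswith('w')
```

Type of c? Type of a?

str.startswith() returns bool; str.upper() returns str

bool, str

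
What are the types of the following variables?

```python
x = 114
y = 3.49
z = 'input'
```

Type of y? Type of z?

y is float; z is str

float, str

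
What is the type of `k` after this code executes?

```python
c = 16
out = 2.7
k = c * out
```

int * float returns float (16 * 2.7 = 43.2)

float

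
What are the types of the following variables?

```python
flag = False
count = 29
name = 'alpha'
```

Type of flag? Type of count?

flag is bool; count is int

bool, int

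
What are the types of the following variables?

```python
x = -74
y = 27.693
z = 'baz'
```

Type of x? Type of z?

x is int; z is str

int, str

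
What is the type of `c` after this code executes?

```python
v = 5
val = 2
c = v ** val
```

int ** positive int returns int (5 ** 2 = 25)

int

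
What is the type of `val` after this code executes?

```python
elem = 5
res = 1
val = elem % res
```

int % int returns int (5 % 1 = 0)

int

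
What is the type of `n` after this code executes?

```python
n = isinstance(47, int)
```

isinstance() returns bool

bool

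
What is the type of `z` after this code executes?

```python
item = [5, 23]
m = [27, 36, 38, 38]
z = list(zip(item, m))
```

list(zip(...)) returns a list of tuples

list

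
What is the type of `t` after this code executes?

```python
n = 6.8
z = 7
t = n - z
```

float - int returns float (6.8 - 7 = -0.2)

float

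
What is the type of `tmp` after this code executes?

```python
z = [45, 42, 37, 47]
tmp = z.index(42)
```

list.index() returns int

int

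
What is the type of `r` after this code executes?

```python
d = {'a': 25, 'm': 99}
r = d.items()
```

dict.items() returns a dict_items view

dict_items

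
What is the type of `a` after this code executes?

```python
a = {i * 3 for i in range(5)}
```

A set comprehension {expr for x in iterable} produces a set

set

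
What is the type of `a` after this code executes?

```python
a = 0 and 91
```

'and' returns the first falsy value (0, which is int)

int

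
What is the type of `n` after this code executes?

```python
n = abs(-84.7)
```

abs() of float returns float

float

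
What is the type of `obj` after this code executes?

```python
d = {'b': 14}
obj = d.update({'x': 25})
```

dict.update() returns None

NoneType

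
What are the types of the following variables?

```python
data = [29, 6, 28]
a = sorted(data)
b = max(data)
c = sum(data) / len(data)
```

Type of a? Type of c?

sorted() returns list; int / int returns float

list, float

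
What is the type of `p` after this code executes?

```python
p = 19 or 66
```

'or' returns the first truthy value (19, which is int)

int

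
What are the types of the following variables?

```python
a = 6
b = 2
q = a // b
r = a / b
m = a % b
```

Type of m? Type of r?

int % int returns int; int / int returns float

int, float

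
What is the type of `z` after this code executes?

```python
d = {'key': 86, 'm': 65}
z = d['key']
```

Accessing dict[str, int] with key 'key' returns int value 86

int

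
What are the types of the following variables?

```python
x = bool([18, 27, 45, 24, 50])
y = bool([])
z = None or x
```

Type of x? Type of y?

bool() returns bool; bool() returns bool

bool, bool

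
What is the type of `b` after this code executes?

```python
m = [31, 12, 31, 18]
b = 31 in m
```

'in' operator returns bool

bool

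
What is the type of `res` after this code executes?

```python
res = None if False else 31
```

Ternary: condition is False, else branch (31) taken → int

int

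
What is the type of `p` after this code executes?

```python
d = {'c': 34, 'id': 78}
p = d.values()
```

.values() returns a dict_values view object

dict_values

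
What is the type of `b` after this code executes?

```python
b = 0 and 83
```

'and' returns the first falsy value (0, which is int)

int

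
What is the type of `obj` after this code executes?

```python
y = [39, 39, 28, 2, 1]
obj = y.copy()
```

list.copy() returns list

list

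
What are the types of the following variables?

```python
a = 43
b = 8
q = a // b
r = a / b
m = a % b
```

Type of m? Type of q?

int % int returns int; int // int returns int

int, int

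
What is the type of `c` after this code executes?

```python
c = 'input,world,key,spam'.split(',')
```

str.split() returns list

list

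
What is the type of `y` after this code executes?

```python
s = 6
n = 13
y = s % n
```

int % int returns int (6 % 13 = 6)

int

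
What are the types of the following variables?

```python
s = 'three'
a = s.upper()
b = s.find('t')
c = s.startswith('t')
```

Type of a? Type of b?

str.upper() returns str; str.find() returns int

str, int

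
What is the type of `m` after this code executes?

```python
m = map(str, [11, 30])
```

map() returns a map iterator object

map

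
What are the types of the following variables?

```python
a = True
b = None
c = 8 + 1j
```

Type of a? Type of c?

a is bool; c is complex

bool, complex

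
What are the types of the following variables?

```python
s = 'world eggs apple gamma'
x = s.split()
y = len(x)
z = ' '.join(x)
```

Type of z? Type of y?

str.join() returns str; len() returns int

str, int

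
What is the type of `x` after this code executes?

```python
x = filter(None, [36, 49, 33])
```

filter() returns a filter iterator object

filter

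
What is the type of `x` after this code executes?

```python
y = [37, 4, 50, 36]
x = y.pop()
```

list.pop() returns the popped element (int here)

int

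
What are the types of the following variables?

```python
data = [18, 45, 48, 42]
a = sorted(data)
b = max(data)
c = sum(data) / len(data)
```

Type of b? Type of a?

max of ints returns int; sorted() returns list

int, list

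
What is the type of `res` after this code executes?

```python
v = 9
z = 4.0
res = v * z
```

int * float returns float (9 * 4.0 = 36.0)

float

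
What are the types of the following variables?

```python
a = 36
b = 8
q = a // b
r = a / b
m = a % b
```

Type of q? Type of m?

int // int returns int; int % int returns int

int, int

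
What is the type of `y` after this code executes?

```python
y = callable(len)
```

callable() returns bool

bool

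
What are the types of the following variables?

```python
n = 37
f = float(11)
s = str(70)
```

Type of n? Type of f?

n is int; f is float

int, float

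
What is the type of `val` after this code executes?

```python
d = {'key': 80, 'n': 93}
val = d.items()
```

dict.items() returns a dict_items view

dict_items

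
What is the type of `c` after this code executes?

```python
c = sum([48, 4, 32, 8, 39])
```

sum() of ints returns int

int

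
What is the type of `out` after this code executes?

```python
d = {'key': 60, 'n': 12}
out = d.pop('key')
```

dict.pop() returns the value (int)

int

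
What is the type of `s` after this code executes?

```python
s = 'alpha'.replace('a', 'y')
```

str.replace() returns str

str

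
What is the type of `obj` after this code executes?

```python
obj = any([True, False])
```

any() returns bool

bool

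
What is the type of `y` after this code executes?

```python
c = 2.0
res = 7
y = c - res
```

float - int returns float (2.0 - 7 = -5.0)

float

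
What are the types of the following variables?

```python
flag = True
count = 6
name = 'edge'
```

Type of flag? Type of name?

flag is bool; name is str

bool, str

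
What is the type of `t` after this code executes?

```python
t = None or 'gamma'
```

'or' with None returns the other value ('gamma', str)

str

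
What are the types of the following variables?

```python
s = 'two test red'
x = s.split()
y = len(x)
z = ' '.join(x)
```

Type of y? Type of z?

len() returns int; str.join() returns str

int, str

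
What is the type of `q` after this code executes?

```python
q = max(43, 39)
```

max() of ints returns int

int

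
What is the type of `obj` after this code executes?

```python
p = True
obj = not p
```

'not' always returns bool

bool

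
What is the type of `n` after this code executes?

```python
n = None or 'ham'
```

'or' with None returns the other value ('ham', str)

str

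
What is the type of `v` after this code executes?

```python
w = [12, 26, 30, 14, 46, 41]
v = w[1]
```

Indexing a list of ints returns int (w[1] = 26)

int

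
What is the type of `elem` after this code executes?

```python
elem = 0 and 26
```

'and' returns the first falsy value (0, which is int)

int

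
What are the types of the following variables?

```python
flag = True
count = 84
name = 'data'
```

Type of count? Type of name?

count is int; name is str

int, str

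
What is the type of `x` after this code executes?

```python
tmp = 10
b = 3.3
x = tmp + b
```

int + float returns float (10 + 3.3 = 13.3)

float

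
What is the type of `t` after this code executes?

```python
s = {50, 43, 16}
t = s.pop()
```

Popping from a set of ints returns int

int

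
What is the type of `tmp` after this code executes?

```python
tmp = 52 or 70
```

'or' returns the first truthy value (52, which is int)

int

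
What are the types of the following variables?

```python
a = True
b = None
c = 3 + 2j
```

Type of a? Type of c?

a is bool; c is complex

bool, complex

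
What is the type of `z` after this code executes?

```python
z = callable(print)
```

callable() returns bool

bool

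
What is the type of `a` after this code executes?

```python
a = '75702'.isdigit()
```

str.isdigit() returns bool

bool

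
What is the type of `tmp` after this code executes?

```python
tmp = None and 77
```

'and' returns first falsy value (None)

NoneType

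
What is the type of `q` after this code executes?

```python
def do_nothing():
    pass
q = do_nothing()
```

A function with no return statement returns None

NoneType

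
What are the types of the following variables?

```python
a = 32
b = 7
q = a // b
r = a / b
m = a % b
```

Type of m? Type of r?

int % int returns int; int / int returns float

int, float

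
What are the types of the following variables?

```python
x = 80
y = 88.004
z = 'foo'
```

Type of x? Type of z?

x is int; z is str

int, str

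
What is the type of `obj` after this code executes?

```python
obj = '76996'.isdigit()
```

str.isdigit() returns bool

bool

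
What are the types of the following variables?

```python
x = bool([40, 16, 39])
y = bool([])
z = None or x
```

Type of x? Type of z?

bool() returns bool; None or <bool> returns the bool

bool, bool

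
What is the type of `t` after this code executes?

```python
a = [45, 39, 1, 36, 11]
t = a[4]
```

Indexing a list of ints returns int (a[4] = 11)

int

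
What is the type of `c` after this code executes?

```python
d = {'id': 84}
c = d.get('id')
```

dict.get() returns the value (int) when key is found

int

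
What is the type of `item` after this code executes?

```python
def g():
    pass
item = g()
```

A function with no return statement returns None

NoneType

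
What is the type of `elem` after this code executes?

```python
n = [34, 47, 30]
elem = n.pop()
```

list.pop() returns the popped element (int here)

int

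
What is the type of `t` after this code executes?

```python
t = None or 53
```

'or' with None returns the other value (53, int)

int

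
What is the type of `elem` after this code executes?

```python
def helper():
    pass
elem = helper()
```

A function with no return statement returns None

NoneType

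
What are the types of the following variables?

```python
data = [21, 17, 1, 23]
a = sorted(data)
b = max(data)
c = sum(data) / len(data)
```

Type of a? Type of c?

sorted() returns list; int / int returns float

list, float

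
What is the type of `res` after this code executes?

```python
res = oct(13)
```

oct() returns str representation

str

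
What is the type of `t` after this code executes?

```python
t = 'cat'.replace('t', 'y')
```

str.replace() returns str

str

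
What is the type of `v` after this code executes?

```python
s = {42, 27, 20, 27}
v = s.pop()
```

Popping from a set of ints returns int

int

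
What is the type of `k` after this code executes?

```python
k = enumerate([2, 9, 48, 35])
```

enumerate() returns an enumerate iterator object

enumerate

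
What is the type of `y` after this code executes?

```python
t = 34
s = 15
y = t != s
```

Comparison operators return bool

bool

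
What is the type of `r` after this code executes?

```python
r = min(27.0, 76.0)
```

min() of floats returns float

float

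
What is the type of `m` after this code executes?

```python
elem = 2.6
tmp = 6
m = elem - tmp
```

float - int returns float (2.6 - 6 = -3.4)

float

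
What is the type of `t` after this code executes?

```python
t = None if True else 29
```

Ternary: condition is True, if branch (None) taken → NoneType

NoneType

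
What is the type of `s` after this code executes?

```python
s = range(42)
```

range() returns a range object

range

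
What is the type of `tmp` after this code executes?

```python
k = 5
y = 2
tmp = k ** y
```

int ** positive int returns int (5 ** 2 = 25)

int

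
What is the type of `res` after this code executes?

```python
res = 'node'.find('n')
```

str.find() returns int (index, or -1)

int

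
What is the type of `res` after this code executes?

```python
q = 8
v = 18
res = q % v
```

int % int returns int (8 % 18 = 8)

int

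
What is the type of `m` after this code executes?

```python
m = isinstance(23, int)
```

isinstance() returns bool

bool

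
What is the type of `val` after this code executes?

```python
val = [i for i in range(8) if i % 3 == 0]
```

A list comprehension [...] produces a list

list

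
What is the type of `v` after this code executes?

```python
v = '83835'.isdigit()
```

str.isdigit() returns bool

bool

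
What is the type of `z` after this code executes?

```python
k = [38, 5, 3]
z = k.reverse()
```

list.reverse() returns None

NoneType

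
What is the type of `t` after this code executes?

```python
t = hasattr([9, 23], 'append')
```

hasattr() returns bool

bool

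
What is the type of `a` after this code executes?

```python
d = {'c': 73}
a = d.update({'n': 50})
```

dict.update() returns None

NoneType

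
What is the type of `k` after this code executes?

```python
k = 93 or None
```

'or' returns first truthy value (93, int)

int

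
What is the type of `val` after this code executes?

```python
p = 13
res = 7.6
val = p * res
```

int * float returns float (13 * 7.6 = 98.8)

float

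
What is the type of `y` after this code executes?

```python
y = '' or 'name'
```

'or' returns first truthy value ('name', which is str)

str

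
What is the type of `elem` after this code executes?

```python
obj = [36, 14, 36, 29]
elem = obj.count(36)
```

list.count() returns int

int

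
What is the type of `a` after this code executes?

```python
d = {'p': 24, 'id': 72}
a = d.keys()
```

.keys() returns a dict_keys view object

dict_keys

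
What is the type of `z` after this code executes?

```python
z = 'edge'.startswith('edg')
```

str.startswith() returns bool

bool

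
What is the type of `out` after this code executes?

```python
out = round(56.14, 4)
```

round() with ndigits arg returns float

float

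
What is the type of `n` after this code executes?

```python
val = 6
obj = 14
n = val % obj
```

int % int returns int (6 % 14 = 6)

int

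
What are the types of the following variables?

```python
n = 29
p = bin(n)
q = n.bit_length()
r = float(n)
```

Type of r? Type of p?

float() returns float; bin() returns str

float, str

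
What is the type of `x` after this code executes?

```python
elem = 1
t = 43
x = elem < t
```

Comparison operators return bool

bool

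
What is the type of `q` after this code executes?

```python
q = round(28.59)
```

round() with no ndigits arg returns int

int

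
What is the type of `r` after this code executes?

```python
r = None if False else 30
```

Ternary: condition is False, else branch (30) taken → int

int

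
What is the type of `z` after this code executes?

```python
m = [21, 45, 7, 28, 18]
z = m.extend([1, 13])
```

list.extend() returns None

NoneType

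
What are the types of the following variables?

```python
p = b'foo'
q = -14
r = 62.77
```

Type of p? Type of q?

p is bytes; q is int

bytes, int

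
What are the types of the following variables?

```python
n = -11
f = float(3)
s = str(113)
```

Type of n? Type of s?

n is int; s is str

int, str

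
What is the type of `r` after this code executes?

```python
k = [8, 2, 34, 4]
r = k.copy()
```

list.copy() returns list

list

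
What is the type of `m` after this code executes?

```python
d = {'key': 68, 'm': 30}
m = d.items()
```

dict.items() returns a dict_items view

dict_items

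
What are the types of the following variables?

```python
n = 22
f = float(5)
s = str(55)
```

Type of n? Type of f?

n is int; f is float

int, float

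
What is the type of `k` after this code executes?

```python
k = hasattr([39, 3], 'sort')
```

hasattr() returns bool

bool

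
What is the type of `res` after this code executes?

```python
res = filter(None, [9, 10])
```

filter() returns a filter iterator object

filter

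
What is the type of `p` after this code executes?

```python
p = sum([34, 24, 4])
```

sum() of ints returns int

int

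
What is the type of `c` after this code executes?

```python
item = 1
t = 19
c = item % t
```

int % int returns int (1 % 19 = 1)

int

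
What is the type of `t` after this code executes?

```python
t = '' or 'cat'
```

'or' returns first truthy value ('cat', which is str)

str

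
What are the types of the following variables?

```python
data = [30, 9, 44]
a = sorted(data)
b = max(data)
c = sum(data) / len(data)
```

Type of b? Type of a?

max of ints returns int; sorted() returns list

int, list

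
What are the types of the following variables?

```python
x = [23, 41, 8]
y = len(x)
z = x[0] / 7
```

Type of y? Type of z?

len() returns int; int / int returns float

int, float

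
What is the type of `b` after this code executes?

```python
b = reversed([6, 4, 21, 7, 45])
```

reversed() on a list returns a list_reverseiterator

list_reverseiterator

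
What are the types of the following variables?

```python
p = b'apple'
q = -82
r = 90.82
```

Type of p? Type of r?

p is bytes; r is float

bytes, float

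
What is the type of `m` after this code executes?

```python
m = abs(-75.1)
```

abs() of float returns float

float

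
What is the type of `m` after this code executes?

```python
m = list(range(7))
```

list(range(...)) returns list

list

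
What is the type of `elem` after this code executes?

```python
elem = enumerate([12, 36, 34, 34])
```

enumerate() returns an enumerate iterator object

enumerate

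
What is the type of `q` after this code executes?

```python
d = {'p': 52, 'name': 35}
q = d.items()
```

dict.items() returns a dict_items view

dict_items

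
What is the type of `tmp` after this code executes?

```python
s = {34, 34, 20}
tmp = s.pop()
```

Popping from a set of ints returns int

int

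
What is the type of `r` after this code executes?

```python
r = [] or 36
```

'or' returns first truthy value (36, which is int)

int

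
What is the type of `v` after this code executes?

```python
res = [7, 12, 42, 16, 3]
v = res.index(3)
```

list.index() returns int

int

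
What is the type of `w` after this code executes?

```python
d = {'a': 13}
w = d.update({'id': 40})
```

dict.update() returns None

NoneType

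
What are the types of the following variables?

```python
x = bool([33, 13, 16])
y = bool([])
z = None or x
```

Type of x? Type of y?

bool() returns bool; bool() returns bool

bool, bool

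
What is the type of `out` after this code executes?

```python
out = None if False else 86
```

Ternary: condition is False, else branch (86) taken → int

int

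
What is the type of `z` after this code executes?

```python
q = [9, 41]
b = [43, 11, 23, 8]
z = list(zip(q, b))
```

list(zip(...)) returns a list of tuples

list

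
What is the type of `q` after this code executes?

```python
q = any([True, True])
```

any() returns bool

bool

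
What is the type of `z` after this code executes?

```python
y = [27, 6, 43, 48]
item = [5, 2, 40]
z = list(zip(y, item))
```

list(zip(...)) returns a list of tuples

list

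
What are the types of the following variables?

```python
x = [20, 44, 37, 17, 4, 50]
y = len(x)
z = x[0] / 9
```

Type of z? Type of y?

int / int returns float; len() returns int

float, int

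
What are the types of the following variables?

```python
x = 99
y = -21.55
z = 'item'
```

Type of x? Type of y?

x is int; y is float

int, float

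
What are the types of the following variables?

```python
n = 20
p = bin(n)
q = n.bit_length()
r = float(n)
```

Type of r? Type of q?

float() returns float; int.bit_length() returns int

float, int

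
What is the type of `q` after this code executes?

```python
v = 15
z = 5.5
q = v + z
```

int + float returns float (15 + 5.5 = 20.5)

float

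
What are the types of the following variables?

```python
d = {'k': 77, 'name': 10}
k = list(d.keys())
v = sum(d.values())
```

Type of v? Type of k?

sum of int values returns int; list(...) returns list

int, list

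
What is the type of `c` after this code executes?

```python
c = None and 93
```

'and' returns first falsy value (None)

NoneType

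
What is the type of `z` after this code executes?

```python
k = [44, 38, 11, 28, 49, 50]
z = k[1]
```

Indexing a list of ints returns int (k[1] = 38)

int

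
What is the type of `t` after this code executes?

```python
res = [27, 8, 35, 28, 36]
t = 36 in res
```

'in' operator returns bool

bool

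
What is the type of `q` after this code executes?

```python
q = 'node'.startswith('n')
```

str.startswith() returns bool

bool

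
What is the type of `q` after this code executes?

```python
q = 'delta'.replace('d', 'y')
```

str.replace() returns str

str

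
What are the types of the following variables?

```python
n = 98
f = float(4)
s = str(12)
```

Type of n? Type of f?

n is int; f is float

int, float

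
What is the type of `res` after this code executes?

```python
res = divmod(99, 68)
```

divmod() returns a tuple (quotient, remainder)

tuple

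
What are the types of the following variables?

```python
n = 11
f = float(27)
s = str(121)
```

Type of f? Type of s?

f is float; s is str

float, str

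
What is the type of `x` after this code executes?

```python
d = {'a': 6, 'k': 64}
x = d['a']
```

Accessing dict[str, int] with key 'a' returns int value 6

int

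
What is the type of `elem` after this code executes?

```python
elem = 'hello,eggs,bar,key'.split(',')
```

str.split() returns list

list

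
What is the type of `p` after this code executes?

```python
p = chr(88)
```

chr() returns str (single character)

str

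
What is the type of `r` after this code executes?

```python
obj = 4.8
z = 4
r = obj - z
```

float - int returns float (4.8 - 4 = 0.8)

float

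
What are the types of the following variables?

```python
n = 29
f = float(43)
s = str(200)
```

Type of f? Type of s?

f is float; s is str

float, str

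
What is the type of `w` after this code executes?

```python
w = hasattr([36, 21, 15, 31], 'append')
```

hasattr() returns bool

bool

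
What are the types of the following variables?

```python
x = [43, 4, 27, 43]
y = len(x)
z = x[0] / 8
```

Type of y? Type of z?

len() returns int; int / int returns float

int, float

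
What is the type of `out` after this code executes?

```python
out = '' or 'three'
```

'or' returns first truthy value ('three', which is str)

str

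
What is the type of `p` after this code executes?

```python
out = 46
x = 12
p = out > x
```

Comparison operators return bool

bool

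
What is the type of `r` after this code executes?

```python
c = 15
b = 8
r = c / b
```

int / int always returns float in Python 3 (15 / 8 = 1.875)

float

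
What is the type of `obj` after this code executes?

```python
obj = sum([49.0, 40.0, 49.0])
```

sum() of floats returns float

float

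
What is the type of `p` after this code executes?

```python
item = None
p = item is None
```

'is' comparison returns bool

bool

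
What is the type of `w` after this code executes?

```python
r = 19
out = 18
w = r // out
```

int // int returns int (19 // 18 = 1)

int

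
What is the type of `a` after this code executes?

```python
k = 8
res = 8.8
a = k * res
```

int * float returns float (8 * 8.8 = 70.4)

float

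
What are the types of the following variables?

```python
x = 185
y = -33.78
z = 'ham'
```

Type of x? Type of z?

x is int; z is str

int, str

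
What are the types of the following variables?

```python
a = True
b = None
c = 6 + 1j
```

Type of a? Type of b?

a is bool; b is NoneType

bool, NoneType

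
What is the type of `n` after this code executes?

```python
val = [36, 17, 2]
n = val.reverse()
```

list.reverse() returns None

NoneType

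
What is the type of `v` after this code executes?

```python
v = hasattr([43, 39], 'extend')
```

hasattr() returns bool

bool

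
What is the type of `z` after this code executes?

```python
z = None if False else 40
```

Ternary: condition is False, else branch (40) taken → int

int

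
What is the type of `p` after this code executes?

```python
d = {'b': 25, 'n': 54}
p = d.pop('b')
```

dict.pop() returns the value (int)

int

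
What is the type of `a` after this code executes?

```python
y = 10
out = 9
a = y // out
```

int // int returns int (10 // 9 = 1)

int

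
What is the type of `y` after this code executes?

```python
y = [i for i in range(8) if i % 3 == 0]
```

A list comprehension [...] produces a list

list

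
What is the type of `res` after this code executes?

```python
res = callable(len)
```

callable() returns bool

bool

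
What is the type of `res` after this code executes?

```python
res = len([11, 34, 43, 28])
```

len() always returns int

int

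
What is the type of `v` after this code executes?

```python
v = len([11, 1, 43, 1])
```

len() always returns int

int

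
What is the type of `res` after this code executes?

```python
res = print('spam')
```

print() returns None

NoneType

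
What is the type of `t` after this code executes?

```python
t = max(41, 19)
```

max() of ints returns int

int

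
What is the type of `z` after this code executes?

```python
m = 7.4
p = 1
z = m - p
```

float - int returns float (7.4 - 1 = 6.4)

float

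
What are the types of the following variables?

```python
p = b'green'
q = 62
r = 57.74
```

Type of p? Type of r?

p is bytes; r is float

bytes, float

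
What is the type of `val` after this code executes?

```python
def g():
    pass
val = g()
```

A function with no return statement returns None

NoneType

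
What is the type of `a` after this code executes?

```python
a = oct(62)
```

oct() returns str representation

str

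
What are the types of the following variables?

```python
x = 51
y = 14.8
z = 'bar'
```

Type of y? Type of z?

y is float; z is str

float, str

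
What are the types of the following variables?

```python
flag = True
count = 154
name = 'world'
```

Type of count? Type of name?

count is int; name is str

int, str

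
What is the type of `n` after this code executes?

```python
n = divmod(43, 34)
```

divmod() returns a tuple (quotient, remainder)

tuple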